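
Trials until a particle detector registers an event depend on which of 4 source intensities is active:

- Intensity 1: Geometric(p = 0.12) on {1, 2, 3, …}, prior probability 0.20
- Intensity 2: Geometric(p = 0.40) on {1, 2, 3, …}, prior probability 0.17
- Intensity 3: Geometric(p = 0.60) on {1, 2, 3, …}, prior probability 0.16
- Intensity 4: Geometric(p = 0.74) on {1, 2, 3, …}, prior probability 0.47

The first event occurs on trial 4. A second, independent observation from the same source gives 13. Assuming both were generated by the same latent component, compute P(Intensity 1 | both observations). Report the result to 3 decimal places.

0.971

Posterior ∝ prior × likelihood, so P(k | x) ∝ w_k f_k(x); normalise over all components.
Since both observations come from the same component, the likelihood for component k is f_k(x₁)·f_k(x₂).
  p_1 = [0.12·(1−0.12)^3 = 0.12·0.681472 = 0.0817766] × [0.0258805] = 0.00211642
  p_2 = [0.40·(1−0.40)^3 = 0.40·0.216 = 0.0864] × [0.000870713] = 7.52296e-05
  p_3 = [0.60·(1−0.60)^3 = 0.60·0.064 = 0.0384] × [1.00663e-05] = 3.86547e-07
  p_4 = [0.74·(1−0.74)^3 = 0.74·0.017576 = 0.0130062] × [7.06174e-08] = 9.18467e-10
Unnormalised posteriors:
  w_1·p_1 = 0.20 × 0.00211642 = 0.000423285
  w_2·p_2 = 0.17 × 7.52296e-05 = 1.2789e-05
  w_3·p_3 = 0.16 × 3.86547e-07 = 6.18475e-08
  w_4·p_4 = 0.47 × 9.18467e-10 = 4.3168e-10
Denominator: 0.000423285 + 1.2789e-05 + 6.18475e-08 + 4.3168e-10 = 0.000436136
So the posterior for Intensity 1 is 0.000423285 / 0.000436136 ≈ 0.971.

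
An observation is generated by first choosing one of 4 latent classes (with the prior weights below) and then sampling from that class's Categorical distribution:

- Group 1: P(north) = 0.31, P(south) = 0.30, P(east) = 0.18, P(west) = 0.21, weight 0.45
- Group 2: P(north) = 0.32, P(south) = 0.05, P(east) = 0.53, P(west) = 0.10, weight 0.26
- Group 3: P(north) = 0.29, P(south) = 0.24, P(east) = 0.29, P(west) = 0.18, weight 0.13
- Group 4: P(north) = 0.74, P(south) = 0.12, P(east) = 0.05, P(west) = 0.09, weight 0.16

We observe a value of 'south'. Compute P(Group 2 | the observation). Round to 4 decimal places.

0.0655

By Bayes' theorem, P(k | x) = π_k f_k(x) / Σ_j π_j f_j(x).
Categorical probabilities:
  p_1 = 0.3
  p_2 = 0.05
  p_3 = 0.24
  p_4 = 0.12
Weight by the priors:
  π_1·p_1 = 0.45 × 0.3 = 0.135
  π_2·p_2 = 0.26 × 0.05 = 0.013
  π_3·p_3 = 0.13 × 0.24 = 0.0312
  π_4·p_4 = 0.16 × 0.12 = 0.0192
Denominator: 0.135 + 0.013 + 0.0312 + 0.0192 = 0.1984
So the posterior for Group 2 is 0.013 / 0.1984 ≈ 0.0655.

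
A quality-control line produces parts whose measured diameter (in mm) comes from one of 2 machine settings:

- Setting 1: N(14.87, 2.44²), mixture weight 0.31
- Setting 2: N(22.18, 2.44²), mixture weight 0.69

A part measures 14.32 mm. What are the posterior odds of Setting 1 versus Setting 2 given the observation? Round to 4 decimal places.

78.4844

The posterior odds equal the prior odds times the likelihood ratio: (w_i/w_j)·(f_i(x)/f_j(x)).
Normal densities:
  L_1 = (1/(2.44·√(2π)))·exp(−(14.32−14.87)²/(2·2.44²)) = 0.163501·exp(-0.02540) = 0.1594
  L_2 = (1/(2.44·√(2π)))·exp(−(14.32−22.18)²/(2·2.44²)) = 0.163501·exp(-5.18842) = 0.000912465
0.0494139 / 0.000629601 ≈ 78.4844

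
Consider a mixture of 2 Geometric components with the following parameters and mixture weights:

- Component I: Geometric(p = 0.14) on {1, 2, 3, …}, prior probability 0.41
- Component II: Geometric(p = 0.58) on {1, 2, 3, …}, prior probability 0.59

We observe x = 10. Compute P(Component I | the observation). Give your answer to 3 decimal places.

0.991

P(component k | x) = P(Z=k)·f_k(x) / marginal(x), where marginal(x) = Σ_j P(Z=j)·f_j(x).
Component likelihoods at x = 10:
  p_I = 0.14·(1−0.14)^9 = 0.14·0.257327 = 0.0360258
  p_II = 0.58·(1−0.58)^9 = 0.58·0.000406671 = 0.000235869
Multiply by the mixture weights:
  P(Z=I)·p_I = 0.41 × 0.0360258 = 0.0147706
  P(Z=II)·p_II = 0.59 × 0.000235869 = 0.000139163
Evidence: 0.0147706 + 0.000139163 = 0.0149098
P(Component I | the observation) ≈ 0.991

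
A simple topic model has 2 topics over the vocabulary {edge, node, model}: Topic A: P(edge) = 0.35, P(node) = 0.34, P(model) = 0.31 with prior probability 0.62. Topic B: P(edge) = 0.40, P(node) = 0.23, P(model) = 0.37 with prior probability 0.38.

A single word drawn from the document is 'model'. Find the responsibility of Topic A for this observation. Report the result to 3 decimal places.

P(component k | x) = P(Z=k)·f_k(x) / marginal(x), where marginal(x) = Σ_j P(Z=j)·f_j(x).
Component likelihoods at x = 'model':
  L_A = P(model | comp) = 0.31
  L_B = P(model | comp) = 0.37
Weight by the priors:
  P(Z=A)·L_A = 0.62 × 0.31 = 0.1922
  P(Z=B)·L_B = 0.38 × 0.37 = 0.1406
Denominator: 0.1922 + 0.1406 = 0.3328
Responsibility of Topic A: 0.1922 / 0.3328 ≈ 0.578

0.578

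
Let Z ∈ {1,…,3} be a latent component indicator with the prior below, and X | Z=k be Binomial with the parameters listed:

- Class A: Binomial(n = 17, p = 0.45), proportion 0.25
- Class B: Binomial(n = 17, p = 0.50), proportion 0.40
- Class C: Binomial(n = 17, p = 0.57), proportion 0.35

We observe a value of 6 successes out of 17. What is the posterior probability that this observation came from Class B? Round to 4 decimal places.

0.4323

By Bayes' theorem, P(k | x) = π_k f_k(x) / Σ_j π_j f_j(x).
Evaluate each component's likelihood at the observed value:
  p_A = C(17,6)·0.45^6·0.55^11 = 12376·0.00830377·0.00139312 = 0.143168
  p_B = C(17,6)·0.50^6·0.50^11 = 12376·0.015625·0.000488281 = 0.0944214
  p_C = C(17,6)·0.57^6·0.43^11 = 12376·0.0342964·9.29294e-05 = 0.0394441
Prior × likelihood for each component:
  π_A·p_A = 0.25 × 0.143168 = 0.0357919
  π_B·p_B = 0.40 × 0.0944214 = 0.0377686
  π_C·p_C = 0.35 × 0.0394441 = 0.0138054
Denominator: 0.0357919 + 0.0377686 + 0.0138054 = 0.0873659
Responsibility of Class B: 0.0377686 / 0.0873659 ≈ 0.4323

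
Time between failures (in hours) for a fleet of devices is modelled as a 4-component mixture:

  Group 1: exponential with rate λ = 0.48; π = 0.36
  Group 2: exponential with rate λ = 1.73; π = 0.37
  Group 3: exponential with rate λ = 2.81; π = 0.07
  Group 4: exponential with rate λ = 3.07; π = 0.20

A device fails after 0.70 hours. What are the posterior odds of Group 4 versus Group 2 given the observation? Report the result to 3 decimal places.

Since P(k|x) ∝ π_k f_k(x), the posterior odds are π_i f_i(x) / (π_j f_j(x)).
Evaluate each component's likelihood at the observed value:
  p_1 = 0.48·e^(−0.48·0.70) = 0.48·e^(−0.3360) = 0.343019
  p_2 = 1.73·e^(−1.73·0.70) = 1.73·e^(−1.2110) = 0.515366
  p_3 = 2.81·e^(−2.81·0.70) = 2.81·e^(−1.9670) = 0.393051
  p_4 = 3.07·e^(−3.07·0.70) = 3.07·e^(−2.1490) = 0.357964
Posterior odds = (π_4·p_4) / (π_2·p_2) = (0.20·0.357964) / (0.37·0.515366) = 0.0715928 / 0.190685 ≈ 0.375

0.375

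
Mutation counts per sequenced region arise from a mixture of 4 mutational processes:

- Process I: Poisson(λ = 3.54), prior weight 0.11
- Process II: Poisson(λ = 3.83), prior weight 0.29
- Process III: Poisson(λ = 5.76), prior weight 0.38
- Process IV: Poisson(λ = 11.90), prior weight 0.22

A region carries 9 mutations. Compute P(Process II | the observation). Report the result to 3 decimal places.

P(component k | x) = P(Z=k)·f_k(x) / marginal(x), where marginal(x) = Σ_j P(Z=j)·f_j(x).
Evaluate each component's likelihood at the observed value:
  L_I = e^(−3.54)·3.54^9/9! = 0.00698014
  L_II = e^(−3.83)·3.83^9/9! = 0.0106091
  L_III = e^(−5.76)·5.76^9/9! = 0.0606043
  L_IV = e^(−11.90)·11.90^9/9! = 0.0895479
Prior × likelihood for each component:
  P(Z=I)·L_I = 0.11 × 0.00698014 = 0.000767815
  P(Z=II)·L_II = 0.29 × 0.0106091 = 0.00307664
  P(Z=III)·L_III = 0.38 × 0.0606043 = 0.0230296
  P(Z=IV)·L_IV = 0.22 × 0.0895479 = 0.0197005
Marginal: 0.000767815 + 0.00307664 + 0.0230296 + 0.0197005 = 0.0465746
So the posterior for Process II is 0.00307664 / 0.0465746 ≈ 0.066.

0.066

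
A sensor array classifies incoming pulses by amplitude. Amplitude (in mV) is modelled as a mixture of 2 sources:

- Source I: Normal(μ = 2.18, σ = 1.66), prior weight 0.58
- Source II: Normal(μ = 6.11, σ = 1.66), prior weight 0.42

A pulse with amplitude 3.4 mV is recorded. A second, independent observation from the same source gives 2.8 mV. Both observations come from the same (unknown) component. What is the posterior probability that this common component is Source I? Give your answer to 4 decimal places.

Apply Bayes' rule: the posterior for each component is proportional to its prior times its likelihood at x.
Since both observations come from the same component, the likelihood for component k is f_k(x₁)·f_k(x₂).
  f_I = [0.183448] × [0.224135] = 0.0411172
  f_II = [0.0633973] × [0.0329183] = 0.00208693
Weight by the priors:
  π_I·f_I = 0.58 × 0.0411172 = 0.023848
  π_II·f_II = 0.42 × 0.00208693 = 0.000876512
Marginal: 0.023848 + 0.000876512 = 0.0247245
P(Source I | x₁,x₂) = 0.023848 / 0.0247245 ≈ 0.9645

0.9645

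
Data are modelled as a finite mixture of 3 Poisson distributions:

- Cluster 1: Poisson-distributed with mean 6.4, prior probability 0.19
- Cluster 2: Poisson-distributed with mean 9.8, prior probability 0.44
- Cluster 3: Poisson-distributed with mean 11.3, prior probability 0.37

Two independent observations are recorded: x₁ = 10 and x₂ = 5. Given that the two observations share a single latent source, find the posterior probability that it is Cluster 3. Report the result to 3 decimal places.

0.177

P(component k | x) = P(Z=k)·f_k(x) / marginal(x), where marginal(x) = Σ_j P(Z=j)·f_j(x).
Since both observations come from the same component, the likelihood for component k is f_k(x₁)·f_k(x₂).
  L_1 = [0.05279] × [0.148674] = 0.00784849
  L_2 = [0.124857] × [0.0417699] = 0.00521525
  L_3 = [0.115743] × [0.0189969] = 0.00219876
Weight by the priors:
  P(Z=1)·L_1 = 0.19 × 0.00784849 = 0.00149121
  P(Z=2)·L_2 = 0.44 × 0.00521525 = 0.00229471
  P(Z=3)·L_3 = 0.37 × 0.00219876 = 0.00081354
Denominator: 0.00149121 + 0.00229471 + 0.00081354 = 0.00459946
P(Cluster 3 | x₁, x₂) = 0.00081354 / 0.00459946 ≈ 0.177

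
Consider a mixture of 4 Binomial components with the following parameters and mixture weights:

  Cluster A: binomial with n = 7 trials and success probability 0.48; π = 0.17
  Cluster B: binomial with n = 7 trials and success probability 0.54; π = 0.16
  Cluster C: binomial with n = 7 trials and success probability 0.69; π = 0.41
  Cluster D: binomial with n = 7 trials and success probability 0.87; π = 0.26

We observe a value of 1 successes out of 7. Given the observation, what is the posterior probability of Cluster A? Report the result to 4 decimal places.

0.6011

The responsibility of component k is P(Z=k) f_k(x) divided by Σ_j P(Z=j) f_j(x).
Evaluate each component's likelihood at the observed value:
  f_A = C(7,1)·0.48^1·0.52^6 = 7·0.48·0.0197706 = 0.0664292
  f_B = C(7,1)·0.54^1·0.46^6 = 7·0.54·0.0094743 = 0.0358128
  f_C = C(7,1)·0.69^1·0.31^6 = 7·0.69·0.000887504 = 0.00428664
  f_D = C(7,1)·0.87^1·0.13^6 = 7·0.87·4.82681e-06 = 2.93953e-05
Unnormalised posteriors:
  P(Z=A)·f_A = 0.17 × 0.0664292 = 0.011293
  P(Z=B)·f_B = 0.16 × 0.0358128 = 0.00573005
  P(Z=C)·f_C = 0.41 × 0.00428664 = 0.00175752
  P(Z=D)·f_D = 0.26 × 2.93953e-05 = 7.64277e-06
Denominator: 0.011293 + 0.00573005 + 0.00175752 + 7.64277e-06 = 0.0187882
So the posterior for Cluster A is 0.011293 / 0.0187882 ≈ 0.6011.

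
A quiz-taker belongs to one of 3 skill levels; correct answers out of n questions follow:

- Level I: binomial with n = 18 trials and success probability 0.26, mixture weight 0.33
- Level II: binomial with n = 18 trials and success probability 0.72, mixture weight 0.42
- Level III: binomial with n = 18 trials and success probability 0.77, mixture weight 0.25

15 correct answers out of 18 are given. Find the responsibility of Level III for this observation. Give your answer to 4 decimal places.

The responsibility of component k is π_k f_k(x) divided by Σ_j π_j f_j(x).
Binomial probabilities:
  L_I = 5.54607e-07
  L_II = 0.129763
  L_III = 0.196895
Weight by the priors:
  π_I·L_I = 0.33 × 5.54607e-07 = 1.8302e-07
  π_II·L_II = 0.42 × 0.129763 = 0.0545006
  π_III·L_III = 0.25 × 0.196895 = 0.0492237
Sum: 1.8302e-07 + 0.0545006 + 0.0492237 = 0.103724
So the posterior for Level III is 0.0492237 / 0.103724 ≈ 0.4746.

0.4746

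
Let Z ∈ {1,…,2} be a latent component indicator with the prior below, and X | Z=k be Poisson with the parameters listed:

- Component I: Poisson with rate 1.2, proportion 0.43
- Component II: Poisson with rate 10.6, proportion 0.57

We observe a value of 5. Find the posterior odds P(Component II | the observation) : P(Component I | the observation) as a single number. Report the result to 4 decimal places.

Only the two components matter; the odds are (π_i f_i(x)) / (π_j f_j(x)).
Component likelihoods at x = 5:
  f_I = e^(−1.2)·1.2^5/5! = 0.00624556
  f_II = e^(−10.6)·10.6^5/5! = 0.027786
0.015838 / 0.00268559 ≈ 5.8974

5.8974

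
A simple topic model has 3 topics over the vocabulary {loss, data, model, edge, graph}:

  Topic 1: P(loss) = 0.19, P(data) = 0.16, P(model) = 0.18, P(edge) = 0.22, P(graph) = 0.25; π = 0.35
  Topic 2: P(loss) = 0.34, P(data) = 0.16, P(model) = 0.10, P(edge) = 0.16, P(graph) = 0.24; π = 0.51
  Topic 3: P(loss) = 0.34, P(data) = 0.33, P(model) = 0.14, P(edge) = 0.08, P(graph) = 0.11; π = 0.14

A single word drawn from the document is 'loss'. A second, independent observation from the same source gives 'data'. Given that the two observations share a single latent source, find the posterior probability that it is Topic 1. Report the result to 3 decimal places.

P(component k | x) = π_k·f_k(x) / marginal(x), where marginal(x) = Σ_j π_j·f_j(x).
Since both observations come from the same component, the likelihood for component k is f_k(x₁)·f_k(x₂).
  f_1 = [P(loss | comp) = 0.19] × [0.16] = 0.0304
  f_2 = [P(loss | comp) = 0.34] × [0.16] = 0.0544
  f_3 = [P(loss | comp) = 0.34] × [0.33] = 0.1122
Multiply by the mixture weights:
  π_1·f_1 = 0.35 × 0.0304 = 0.01064
  π_2·f_2 = 0.51 × 0.0544 = 0.027744
  π_3·f_3 = 0.14 × 0.1122 = 0.015708
Marginal: 0.01064 + 0.027744 + 0.015708 = 0.054092
P(Topic 1 | data) = 0.01064 / 0.054092 ≈ 0.197

0.197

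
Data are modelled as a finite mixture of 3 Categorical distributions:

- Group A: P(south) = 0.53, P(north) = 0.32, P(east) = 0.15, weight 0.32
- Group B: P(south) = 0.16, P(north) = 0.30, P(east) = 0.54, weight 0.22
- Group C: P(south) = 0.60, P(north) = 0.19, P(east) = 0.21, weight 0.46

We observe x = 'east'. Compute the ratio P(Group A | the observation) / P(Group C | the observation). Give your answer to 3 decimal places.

0.497

Posterior odds = (P(Z=i) f_i(x)) / (P(Z=j) f_j(x)); the normalising sum cancels.
Categorical probabilities:
  L_A = P(east | comp) = 0.15
  L_B = P(east | comp) = 0.54
  L_C = P(east | comp) = 0.21
Posterior odds = (P(Z=A)·L_A) / (P(Z=C)·L_C) = (0.32·0.15) / (0.46·0.21) = 0.048 / 0.0966 ≈ 0.497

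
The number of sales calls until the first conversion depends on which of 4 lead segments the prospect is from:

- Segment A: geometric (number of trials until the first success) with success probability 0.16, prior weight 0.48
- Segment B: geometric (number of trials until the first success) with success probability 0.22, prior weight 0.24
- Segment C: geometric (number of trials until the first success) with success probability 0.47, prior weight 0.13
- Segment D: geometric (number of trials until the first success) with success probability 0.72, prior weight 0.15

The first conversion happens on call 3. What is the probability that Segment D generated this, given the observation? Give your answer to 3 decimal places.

P(component k | x) = π_k·f_k(x) / marginal(x), where marginal(x) = Σ_j π_j·f_j(x).
Geometric probabilities:
  p_A = 0.16·(1−0.16)^2 = 0.16·0.7056 = 0.112896
  p_B = 0.22·(1−0.22)^2 = 0.22·0.6084 = 0.133848
  p_C = 0.47·(1−0.47)^2 = 0.47·0.2809 = 0.132023
  p_D = 0.72·(1−0.72)^2 = 0.72·0.0784 = 0.056448
Unnormalised posteriors:
  π_A·p_A = 0.48 × 0.112896 = 0.0541901
  π_B·p_B = 0.24 × 0.133848 = 0.0321235
  π_C·p_C = 0.13 × 0.132023 = 0.017163
  π_D·p_D = 0.15 × 0.056448 = 0.0084672
Marginal: 0.0541901 + 0.0321235 + 0.017163 + 0.0084672 = 0.111944
P(Segment D | 3) = 0.0084672 / 0.111944 ≈ 0.076

0.076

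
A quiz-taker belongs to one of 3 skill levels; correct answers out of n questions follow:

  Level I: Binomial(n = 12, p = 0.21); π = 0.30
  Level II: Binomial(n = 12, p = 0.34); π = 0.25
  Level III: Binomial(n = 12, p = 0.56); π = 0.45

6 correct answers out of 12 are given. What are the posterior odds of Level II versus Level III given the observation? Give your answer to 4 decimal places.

0.3170

Posterior odds = (π_i f_i(x)) / (π_j f_j(x)); the normalising sum cancels.
Evaluate each component's likelihood at the observed value:
  p_I = 0.0192642
  p_II = 0.11798
  p_III = 0.206784
Posterior odds = (π_II·p_II) / (π_III·p_III) = (0.25·0.11798) / (0.45·0.206784) = 0.029495 / 0.0930526 ≈ 0.3170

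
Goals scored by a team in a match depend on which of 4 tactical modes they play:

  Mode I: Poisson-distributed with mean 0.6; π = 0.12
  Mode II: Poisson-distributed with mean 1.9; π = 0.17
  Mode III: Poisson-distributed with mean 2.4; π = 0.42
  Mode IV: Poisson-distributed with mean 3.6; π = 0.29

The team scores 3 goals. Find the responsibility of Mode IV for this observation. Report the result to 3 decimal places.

0.341

Apply Bayes' rule: the posterior for each component is proportional to its prior times its likelihood at x.
Poisson probabilities:
  f_I = e^(−0.6)·0.6^3/3! = 0.0197572
  f_II = e^(−1.9)·1.9^3/3! = 0.170982
  f_III = e^(−2.4)·2.4^3/3! = 0.209014
  f_IV = e^(−3.6)·3.6^3/3! = 0.212469
Weight by the priors:
  π_I·f_I = 0.12 × 0.0197572 = 0.00237087
  π_II·f_II = 0.17 × 0.170982 = 0.0290669
  π_III·f_III = 0.42 × 0.209014 = 0.0877859
  π_IV·f_IV = 0.29 × 0.212469 = 0.0616161
Evidence: 0.00237087 + 0.0290669 + 0.0877859 + 0.0616161 = 0.18084
P(Mode IV | x) ≈ 0.341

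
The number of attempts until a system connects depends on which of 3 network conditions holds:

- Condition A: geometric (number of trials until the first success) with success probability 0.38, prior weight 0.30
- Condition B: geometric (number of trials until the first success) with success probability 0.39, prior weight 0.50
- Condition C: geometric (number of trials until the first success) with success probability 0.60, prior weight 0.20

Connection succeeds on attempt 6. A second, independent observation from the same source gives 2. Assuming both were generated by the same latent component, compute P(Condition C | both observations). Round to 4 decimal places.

The responsibility of component k is P(Z=k) f_k(x) divided by Σ_j P(Z=j) f_j(x).
Since both observations come from the same component, the likelihood for component k is f_k(x₁)·f_k(x₂).
  f_A = [0.38·(1−0.38)^5 = 0.38·0.0916133 = 0.034813] × [0.2356] = 0.00820195
  f_B = [0.39·(1−0.39)^5 = 0.39·0.0844596 = 0.0329393] × [0.2379] = 0.00783625
  f_C = [0.60·(1−0.60)^5 = 0.60·0.01024 = 0.006144] × [0.24] = 0.00147456
Multiply by the mixture weights:
  P(Z=A)·f_A = 0.30 × 0.00820195 = 0.00246059
  P(Z=B)·f_B = 0.50 × 0.00783625 = 0.00391812
  P(Z=C)·f_C = 0.20 × 0.00147456 = 0.000294912
Evidence: 0.00246059 + 0.00391812 + 0.000294912 = 0.00667362
P(Condition C | x₁, x₂) ≈ 0.0442

0.0442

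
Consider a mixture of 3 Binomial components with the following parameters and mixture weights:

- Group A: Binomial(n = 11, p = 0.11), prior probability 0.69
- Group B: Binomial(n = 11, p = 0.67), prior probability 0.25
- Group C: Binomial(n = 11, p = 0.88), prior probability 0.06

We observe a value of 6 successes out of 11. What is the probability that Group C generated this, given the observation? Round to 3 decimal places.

0.008

By Bayes' theorem, P(k | x) = w_k f_k(x) / Σ_j w_j f_j(x).
Binomial probabilities:
  p_A = 0.000457034
  p_B = 0.163554
  p_C = 0.00533881
Prior × likelihood for each component:
  w_A·p_A = 0.69 × 0.000457034 = 0.000315353
  w_B·p_B = 0.25 × 0.163554 = 0.0408884
  w_C·p_C = 0.06 × 0.00533881 = 0.000320328
Sum: 0.000315353 + 0.0408884 + 0.000320328 = 0.0415241
P(Group C | 6 successes out of 11) ≈ 0.008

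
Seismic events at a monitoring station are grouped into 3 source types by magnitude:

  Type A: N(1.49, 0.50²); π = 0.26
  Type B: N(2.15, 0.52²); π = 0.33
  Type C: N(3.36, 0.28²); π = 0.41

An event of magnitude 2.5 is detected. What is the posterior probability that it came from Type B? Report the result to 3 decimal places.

0.862

Apply Bayes' rule: the posterior for each component is proportional to its prior times its likelihood at x.
Evaluate each component's likelihood at the observed value:
  L_A = 0.103727
  L_B = 0.611691
  L_C = 0.0127425
Unnormalised posteriors:
  π_A·L_A = 0.26 × 0.103727 = 0.0269691
  π_B·L_B = 0.33 × 0.611691 = 0.201858
  π_C·L_C = 0.41 × 0.0127425 = 0.00522444
Normaliser: 0.0269691 + 0.201858 + 0.00522444 = 0.234051
P(Type B | data) = 0.201858 / 0.234051 ≈ 0.862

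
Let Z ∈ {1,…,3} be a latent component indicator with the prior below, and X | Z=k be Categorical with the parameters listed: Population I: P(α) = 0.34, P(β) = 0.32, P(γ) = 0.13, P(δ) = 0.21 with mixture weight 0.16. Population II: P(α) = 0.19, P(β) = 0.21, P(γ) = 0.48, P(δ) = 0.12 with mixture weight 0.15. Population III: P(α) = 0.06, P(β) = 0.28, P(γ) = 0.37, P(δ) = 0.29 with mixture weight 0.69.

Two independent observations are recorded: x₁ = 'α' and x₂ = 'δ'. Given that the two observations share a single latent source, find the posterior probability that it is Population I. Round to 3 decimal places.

Posterior ∝ prior × likelihood, so P(k | x) ∝ π_k f_k(x); normalise over all components.
Since both observations come from the same component, the likelihood for component k is f_k(x₁)·f_k(x₂).
  L_I = [0.34] × [0.21] = 0.0714
  L_II = [0.19] × [0.12] = 0.0228
  L_III = [0.06] × [0.29] = 0.0174
Weight by the priors:
  π_I·L_I = 0.16 × 0.0714 = 0.011424
  π_II·L_II = 0.15 × 0.0228 = 0.00342
  π_III·L_III = 0.69 × 0.0174 = 0.012006
Sum: 0.011424 + 0.00342 + 0.012006 = 0.02685
Responsibility of Population I: 0.011424 / 0.02685 ≈ 0.425

0.425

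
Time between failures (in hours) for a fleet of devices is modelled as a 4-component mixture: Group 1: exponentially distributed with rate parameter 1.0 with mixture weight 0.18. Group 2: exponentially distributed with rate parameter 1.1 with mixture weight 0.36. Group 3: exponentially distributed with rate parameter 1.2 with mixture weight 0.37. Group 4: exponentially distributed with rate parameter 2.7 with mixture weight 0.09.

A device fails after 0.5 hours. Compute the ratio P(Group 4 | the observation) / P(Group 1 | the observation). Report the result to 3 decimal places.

0.577

Posterior odds = (w_i f_i(x)) / (w_j f_j(x)); the normalising sum cancels.
Component likelihoods at x = 0.5 hours:
  f_1 = 0.606531
  f_2 = 0.634645
  f_3 = 0.658574
  f_4 = 0.699949
Posterior odds = (w_4·f_4) / (w_1·f_1) = (0.09·0.699949) / (0.18·0.606531) = 0.0629954 / 0.109176 ≈ 0.577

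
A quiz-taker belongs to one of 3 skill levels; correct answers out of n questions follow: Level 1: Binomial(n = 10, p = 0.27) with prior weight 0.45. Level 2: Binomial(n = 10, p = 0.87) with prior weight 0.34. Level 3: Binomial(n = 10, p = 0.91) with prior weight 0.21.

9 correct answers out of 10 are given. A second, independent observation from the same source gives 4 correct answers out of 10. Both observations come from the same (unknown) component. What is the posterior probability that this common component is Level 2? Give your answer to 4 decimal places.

Posterior ∝ prior × likelihood, so P(k | x) ∝ w_k f_k(x); normalise over all components.
Since both observations come from the same component, the likelihood for component k is f_k(x₁)·f_k(x₂).
  f_1 = [5.56669e-05] × [0.168893] = 9.40174e-06
  f_2 = [0.371207] × [0.000580706] = 0.000215562
  f_3 = [0.385137] × [7.65314e-05] = 2.94751e-05
Multiply by the mixture weights:
  w_1·f_1 = 0.45 × 9.40174e-06 = 4.23078e-06
  w_2·f_2 = 0.34 × 0.000215562 = 7.32912e-05
  w_3·f_3 = 0.21 × 2.94751e-05 = 6.18977e-06
Denominator: 4.23078e-06 + 7.32912e-05 + 6.18977e-06 = 8.37118e-05
Responsibility of Level 2: 7.32912e-05 / 8.37118e-05 ≈ 0.8755

0.8755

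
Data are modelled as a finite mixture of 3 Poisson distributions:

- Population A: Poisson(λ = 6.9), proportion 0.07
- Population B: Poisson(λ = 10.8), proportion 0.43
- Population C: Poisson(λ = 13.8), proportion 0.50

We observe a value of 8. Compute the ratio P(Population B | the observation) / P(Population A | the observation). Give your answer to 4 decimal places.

The posterior odds equal the prior odds times the likelihood ratio: (π_i/π_j)·(f_i(x)/f_j(x)).
Component likelihoods at x = 8:
  L_A = 0.128422
  L_B = 0.093646
  L_C = 0.0331321
Posterior odds = (π_B·L_B) / (π_A·L_A) = (0.43·0.093646) / (0.07·0.128422) = 0.0402678 / 0.00898956 ≈ 4.4794

4.4794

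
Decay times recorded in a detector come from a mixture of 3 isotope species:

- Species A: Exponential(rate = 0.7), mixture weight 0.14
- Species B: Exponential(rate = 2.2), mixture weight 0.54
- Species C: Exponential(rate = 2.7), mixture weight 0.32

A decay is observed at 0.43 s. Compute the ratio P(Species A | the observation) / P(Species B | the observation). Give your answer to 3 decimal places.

The posterior odds equal the prior odds times the likelihood ratio: (π_i/π_j)·(f_i(x)/f_j(x)).
Exponential densities:
  p_A = 0.518054
  p_B = 0.85424
  p_C = 0.845567
Odds = (0.14/0.54) × (0.518054/0.85424) = 0.259259 × 0.60645 ≈ 0.157

0.157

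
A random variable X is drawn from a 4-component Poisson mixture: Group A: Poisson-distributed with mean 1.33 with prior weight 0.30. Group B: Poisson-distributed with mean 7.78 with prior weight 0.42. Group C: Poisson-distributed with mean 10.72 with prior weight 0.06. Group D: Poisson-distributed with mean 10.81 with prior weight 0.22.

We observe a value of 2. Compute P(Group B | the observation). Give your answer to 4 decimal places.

0.0701

Apply Bayes' rule: the posterior for each component is proportional to its prior times its likelihood at x.
Poisson probabilities:
  p_A = 0.233917
  p_B = 0.0126508
  p_C = 0.00126976
  p_D = 0.00118004
Multiply by the mixture weights:
  P(Z=A)·p_A = 0.30 × 0.233917 = 0.0701751
  P(Z=B)·p_B = 0.42 × 0.0126508 = 0.00531334
  P(Z=C)·p_C = 0.06 × 0.00126976 = 7.61858e-05
  P(Z=D)·p_D = 0.22 × 0.00118004 = 0.00025961
Evidence: 0.0701751 + 0.00531334 + 7.61858e-05 + 0.00025961 = 0.0758242
Responsibility of Group B: 0.00531334 / 0.0758242 ≈ 0.0701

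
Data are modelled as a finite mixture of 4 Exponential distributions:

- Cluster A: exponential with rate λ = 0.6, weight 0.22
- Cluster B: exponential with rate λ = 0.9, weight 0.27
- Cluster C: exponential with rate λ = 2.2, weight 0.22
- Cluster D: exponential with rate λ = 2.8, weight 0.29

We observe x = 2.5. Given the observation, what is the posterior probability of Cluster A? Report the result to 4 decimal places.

0.5097

Posterior ∝ prior × likelihood, so P(k | x) ∝ π_k f_k(x); normalise over all components.
Component likelihoods at x = 2.5:
  p_A = 0.133878
  p_B = 0.0948593
  p_C = 0.0089909
  p_D = 0.00255327
Multiply by the mixture weights:
  π_A·p_A = 0.22 × 0.133878 = 0.0294532
  π_B·p_B = 0.27 × 0.0948593 = 0.025612
  π_C·p_C = 0.22 × 0.0089909 = 0.001978
  π_D·p_D = 0.29 × 0.00255327 = 0.000740448
Sum: 0.0294532 + 0.025612 + 0.001978 + 0.000740448 = 0.0577836
So the posterior for Cluster A is 0.0294532 / 0.0577836 ≈ 0.5097.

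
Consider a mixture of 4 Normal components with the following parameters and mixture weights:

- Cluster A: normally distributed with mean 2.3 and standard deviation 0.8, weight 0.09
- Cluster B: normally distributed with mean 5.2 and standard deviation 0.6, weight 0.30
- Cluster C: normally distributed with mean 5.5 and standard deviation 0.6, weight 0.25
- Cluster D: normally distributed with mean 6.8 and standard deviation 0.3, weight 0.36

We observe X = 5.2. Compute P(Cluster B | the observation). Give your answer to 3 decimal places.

By Bayes' theorem, P(k | x) = w_k f_k(x) / Σ_j w_j f_j(x).
Evaluate each component's likelihood at the observed value:
  L_A = 0.000698827
  L_B = 0.664904
  L_C = 0.586776
  L_D = 8.85434e-07
Multiply by the mixture weights:
  w_A·L_A = 0.09 × 0.000698827 = 6.28944e-05
  w_B·L_B = 0.30 × 0.664904 = 0.199471
  w_C·L_C = 0.25 × 0.586776 = 0.146694
  w_D·L_D = 0.36 × 8.85434e-07 = 3.18756e-07
Normaliser: 6.28944e-05 + 0.199471 + 0.146694 + 3.18756e-07 = 0.346228
Responsibility of Cluster B: 0.199471 / 0.346228 ≈ 0.576

0.576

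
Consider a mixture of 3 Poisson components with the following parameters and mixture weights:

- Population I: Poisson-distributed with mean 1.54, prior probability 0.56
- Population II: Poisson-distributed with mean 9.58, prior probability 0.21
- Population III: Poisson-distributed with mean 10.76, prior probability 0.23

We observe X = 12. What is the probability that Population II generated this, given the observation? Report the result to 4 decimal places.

P(component k | x) = P(Z=k)·f_k(x) / marginal(x), where marginal(x) = Σ_j P(Z=j)·f_j(x).
Poisson probabilities:
  f_I = 7.96339e-08
  f_II = 0.0862001
  f_III = 0.106758
Unnormalised posteriors:
  P(Z=I)·f_I = 0.56 × 7.96339e-08 = 4.4595e-08
  P(Z=II)·f_II = 0.21 × 0.0862001 = 0.018102
  P(Z=III)·f_III = 0.23 × 0.106758 = 0.0245544
Marginal: 4.4595e-08 + 0.018102 + 0.0245544 = 0.0426565
Responsibility of Population II: 0.018102 / 0.0426565 ≈ 0.4244

0.4244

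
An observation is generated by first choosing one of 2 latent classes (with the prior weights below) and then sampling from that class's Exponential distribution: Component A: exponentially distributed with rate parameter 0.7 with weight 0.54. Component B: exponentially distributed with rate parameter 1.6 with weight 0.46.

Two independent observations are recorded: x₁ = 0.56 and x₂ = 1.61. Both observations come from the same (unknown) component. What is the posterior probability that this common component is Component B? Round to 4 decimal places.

By Bayes' theorem, P(k | x) = P(Z=k) f_k(x) / Σ_j P(Z=j) f_j(x).
Since both observations come from the same component, the likelihood for component k is f_k(x₁)·f_k(x₂).
  L_A = [0.7·e^(−0.7·0.56) = 0.7·e^(−0.3920) = 0.472993] × [0.226803] = 0.107276
  L_B = [1.6·e^(−1.6·0.56) = 1.6·e^(−0.8960) = 0.653119] × [0.121724] = 0.0795004
Unnormalised posteriors:
  P(Z=A)·L_A = 0.54 × 0.107276 = 0.0579291
  P(Z=B)·L_B = 0.46 × 0.0795004 = 0.0365702
Denominator: 0.0579291 + 0.0365702 = 0.0944993
P(Component B | x₁, x₂) ≈ 0.3870

0.3870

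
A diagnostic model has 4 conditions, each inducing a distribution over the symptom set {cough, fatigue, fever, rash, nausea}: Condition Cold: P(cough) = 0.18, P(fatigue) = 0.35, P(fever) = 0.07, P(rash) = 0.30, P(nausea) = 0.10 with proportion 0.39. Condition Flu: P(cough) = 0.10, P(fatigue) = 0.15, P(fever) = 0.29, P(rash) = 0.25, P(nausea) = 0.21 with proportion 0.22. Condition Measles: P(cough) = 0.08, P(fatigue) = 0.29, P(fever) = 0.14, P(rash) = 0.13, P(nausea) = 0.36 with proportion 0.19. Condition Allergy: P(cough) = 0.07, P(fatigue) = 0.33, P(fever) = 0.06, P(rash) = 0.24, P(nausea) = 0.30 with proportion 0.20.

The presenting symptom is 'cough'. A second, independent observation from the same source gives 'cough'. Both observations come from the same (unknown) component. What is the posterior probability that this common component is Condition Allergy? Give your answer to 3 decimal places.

By Bayes' theorem, P(k | x) = π_k f_k(x) / Σ_j π_j f_j(x).
Since both observations come from the same component, the likelihood for component k is f_k(x₁)·f_k(x₂).
  p_Cold = [P(cough | comp) = 0.18] × [0.18] = 0.0324
  p_Flu = [P(cough | comp) = 0.10] × [0.1] = 0.01
  p_Measles = [P(cough | comp) = 0.08] × [0.08] = 0.0064
  p_Allergy = [P(cough | comp) = 0.07] × [0.07] = 0.0049
Prior × likelihood for each component:
  π_Cold·p_Cold = 0.39 × 0.0324 = 0.012636
  π_Flu·p_Flu = 0.22 × 0.01 = 0.0022
  π_Measles·p_Measles = 0.19 × 0.0064 = 0.001216
  π_Allergy·p_Allergy = 0.20 × 0.0049 = 0.00098
Evidence: 0.012636 + 0.0022 + 0.001216 + 0.00098 = 0.017032
P(Condition Allergy | data) ≈ 0.058

0.058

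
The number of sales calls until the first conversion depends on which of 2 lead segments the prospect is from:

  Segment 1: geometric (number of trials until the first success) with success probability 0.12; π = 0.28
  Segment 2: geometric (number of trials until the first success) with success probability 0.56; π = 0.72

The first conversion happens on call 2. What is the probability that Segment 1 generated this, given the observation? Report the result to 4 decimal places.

0.1429

Apply Bayes' rule: the posterior for each component is proportional to its prior times its likelihood at x.
Evaluate each component's likelihood at the observed value:
  f_1 = 0.12·(1−0.12)^1 = 0.12·0.88 = 0.1056
  f_2 = 0.56·(1−0.56)^1 = 0.56·0.44 = 0.2464
Weight by the priors:
  π_1·f_1 = 0.28 × 0.1056 = 0.029568
  π_2·f_2 = 0.72 × 0.2464 = 0.177408
Marginal: 0.029568 + 0.177408 = 0.206976
So the posterior for Segment 1 is 0.029568 / 0.206976 ≈ 0.1429.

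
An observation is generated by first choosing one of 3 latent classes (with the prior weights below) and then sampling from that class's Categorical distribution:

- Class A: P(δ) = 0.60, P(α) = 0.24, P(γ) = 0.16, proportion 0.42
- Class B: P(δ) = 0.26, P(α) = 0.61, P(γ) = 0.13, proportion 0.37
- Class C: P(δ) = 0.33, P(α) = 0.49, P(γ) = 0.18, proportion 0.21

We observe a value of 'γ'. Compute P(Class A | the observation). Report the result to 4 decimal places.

P(component k | x) = P(Z=k)·f_k(x) / marginal(x), where marginal(x) = Σ_j P(Z=j)·f_j(x).
Component likelihoods at x = 'γ':
  p_A = P(γ | comp) = 0.16
  p_B = P(γ | comp) = 0.13
  p_C = P(γ | comp) = 0.18
Prior × likelihood for each component:
  P(Z=A)·p_A = 0.42 × 0.16 = 0.0672
  P(Z=B)·p_B = 0.37 × 0.13 = 0.0481
  P(Z=C)·p_C = 0.21 × 0.18 = 0.0378
Evidence: 0.0672 + 0.0481 + 0.0378 = 0.1531
Responsibility of Class A: 0.0672 / 0.1531 ≈ 0.4389

0.4389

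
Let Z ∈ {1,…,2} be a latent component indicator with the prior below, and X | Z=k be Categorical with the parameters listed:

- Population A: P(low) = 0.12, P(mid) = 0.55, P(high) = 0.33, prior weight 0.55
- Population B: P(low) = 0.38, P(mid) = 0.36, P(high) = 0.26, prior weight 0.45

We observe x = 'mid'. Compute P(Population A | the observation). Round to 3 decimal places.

P(component k | x) = π_k·f_k(x) / marginal(x), where marginal(x) = Σ_j π_j·f_j(x).
Categorical probabilities:
  f_A = 0.55
  f_B = 0.36
Prior × likelihood for each component:
  π_A·f_A = 0.55 × 0.55 = 0.3025
  π_B·f_B = 0.45 × 0.36 = 0.162
Normaliser: 0.3025 + 0.162 = 0.4645
P(Population A | x) ≈ 0.651

0.651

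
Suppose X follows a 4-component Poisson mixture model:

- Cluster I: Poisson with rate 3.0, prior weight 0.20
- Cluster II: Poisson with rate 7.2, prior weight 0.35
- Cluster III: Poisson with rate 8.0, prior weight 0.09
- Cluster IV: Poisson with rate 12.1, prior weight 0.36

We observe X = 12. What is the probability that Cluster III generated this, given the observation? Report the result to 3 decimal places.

0.077

By Bayes' theorem, P(k | x) = P(Z=k) f_k(x) / Σ_j P(Z=j) f_j(x).
Poisson probabilities:
  L_I = 5.52376e-05
  L_II = 0.0302505
  L_III = 0.0481268
  L_IV = 0.114321
Multiply by the mixture weights:
  P(Z=I)·L_I = 0.20 × 5.52376e-05 = 1.10475e-05
  P(Z=II)·L_II = 0.35 × 0.0302505 = 0.0105877
  P(Z=III)·L_III = 0.09 × 0.0481268 = 0.00433141
  P(Z=IV)·L_IV = 0.36 × 0.114321 = 0.0411554
Marginal: 1.10475e-05 + 0.0105877 + 0.00433141 + 0.0411554 = 0.0560855
So the posterior for Cluster III is 0.00433141 / 0.0560855 ≈ 0.077.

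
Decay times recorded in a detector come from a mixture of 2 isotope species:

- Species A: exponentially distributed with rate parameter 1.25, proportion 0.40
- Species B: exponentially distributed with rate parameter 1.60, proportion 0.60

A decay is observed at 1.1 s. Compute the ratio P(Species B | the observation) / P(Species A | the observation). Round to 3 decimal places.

Posterior odds = (P(Z=i) f_i(x)) / (P(Z=j) f_j(x)); the normalising sum cancels.
Evaluate each component's likelihood at the observed value:
  L_A = 0.316049
  L_B = 0.275272
0.165163 / 0.12642 ≈ 1.306

1.306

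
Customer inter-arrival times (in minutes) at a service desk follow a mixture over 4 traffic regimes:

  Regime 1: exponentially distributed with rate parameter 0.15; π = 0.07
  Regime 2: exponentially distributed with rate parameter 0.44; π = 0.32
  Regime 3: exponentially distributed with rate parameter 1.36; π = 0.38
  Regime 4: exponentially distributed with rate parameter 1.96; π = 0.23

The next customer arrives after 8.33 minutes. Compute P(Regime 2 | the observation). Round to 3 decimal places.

By Bayes' theorem, P(k | x) = w_k f_k(x) / Σ_j w_j f_j(x).
Exponential densities:
  f_1 = 0.0429972
  f_2 = 0.0112636
  f_3 = 1.63495e-05
  f_4 = 1.5908e-07
Unnormalised posteriors:
  w_1·f_1 = 0.07 × 0.0429972 = 0.0030098
  w_2·f_2 = 0.32 × 0.0112636 = 0.00360435
  w_3·f_3 = 0.38 × 1.63495e-05 = 6.2128e-06
  w_4·f_4 = 0.23 × 1.5908e-07 = 3.65885e-08
Denominator: 0.0030098 + 0.00360435 + 6.2128e-06 + 3.65885e-08 = 0.0066204
P(Regime 2 | 8.33 minutes) = 0.00360435 / 0.0066204 ≈ 0.544

0.544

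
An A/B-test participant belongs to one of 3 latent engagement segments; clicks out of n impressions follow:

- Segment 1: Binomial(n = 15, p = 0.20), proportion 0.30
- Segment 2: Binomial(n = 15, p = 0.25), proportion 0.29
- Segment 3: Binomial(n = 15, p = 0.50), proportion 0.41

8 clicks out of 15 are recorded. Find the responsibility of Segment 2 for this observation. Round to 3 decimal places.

P(component k | x) = π_k·f_k(x) / marginal(x), where marginal(x) = Σ_j π_j·f_j(x).
Binomial probabilities:
  p_1 = 0.00345476
  p_2 = 0.0131068
  p_3 = 0.196381
Unnormalised posteriors:
  π_1·p_1 = 0.30 × 0.00345476 = 0.00103643
  π_2·p_2 = 0.29 × 0.0131068 = 0.00380098
  π_3·p_3 = 0.41 × 0.196381 = 0.0805161
Normaliser: 0.00103643 + 0.00380098 + 0.0805161 = 0.0853535
Responsibility of Segment 2: 0.00380098 / 0.0853535 ≈ 0.045

0.045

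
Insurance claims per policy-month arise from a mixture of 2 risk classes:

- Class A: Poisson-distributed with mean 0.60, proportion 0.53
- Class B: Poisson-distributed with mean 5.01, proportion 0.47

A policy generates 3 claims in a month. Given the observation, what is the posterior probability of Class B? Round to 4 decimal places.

Apply Bayes' rule: the posterior for each component is proportional to its prior times its likelihood at x.
Component likelihoods at x = 3 claims:
  f_A = e^(−0.60)·0.60^3/3! = 0.0197572
  f_B = e^(−5.01)·5.01^3/3! = 0.139813
Unnormalised posteriors:
  w_A·f_A = 0.53 × 0.0197572 = 0.0104713
  w_B·f_B = 0.47 × 0.139813 = 0.065712
Marginal: 0.0104713 + 0.065712 = 0.0761833
So the posterior for Class B is 0.065712 / 0.0761833 ≈ 0.8626.

0.8626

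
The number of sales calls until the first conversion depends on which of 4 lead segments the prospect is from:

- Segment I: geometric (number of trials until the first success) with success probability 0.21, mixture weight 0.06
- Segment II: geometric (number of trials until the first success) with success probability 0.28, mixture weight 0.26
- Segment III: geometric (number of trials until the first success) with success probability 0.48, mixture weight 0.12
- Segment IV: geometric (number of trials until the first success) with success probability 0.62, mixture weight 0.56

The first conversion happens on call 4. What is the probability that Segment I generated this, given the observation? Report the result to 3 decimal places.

Apply Bayes' rule: the posterior for each component is proportional to its prior times its likelihood at x.
Evaluate each component's likelihood at the observed value:
  f_I = 0.103538
  f_II = 0.104509
  f_III = 0.0674918
  f_IV = 0.0340206
Multiply by the mixture weights:
  w_I·f_I = 0.06 × 0.103538 = 0.00621229
  w_II·f_II = 0.26 × 0.104509 = 0.0271725
  w_III·f_III = 0.12 × 0.0674918 = 0.00809902
  w_IV·f_IV = 0.56 × 0.0340206 = 0.0190516
Marginal: 0.00621229 + 0.0271725 + 0.00809902 + 0.0190516 = 0.0605353
So the posterior for Segment I is 0.00621229 / 0.0605353 ≈ 0.103.

0.103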